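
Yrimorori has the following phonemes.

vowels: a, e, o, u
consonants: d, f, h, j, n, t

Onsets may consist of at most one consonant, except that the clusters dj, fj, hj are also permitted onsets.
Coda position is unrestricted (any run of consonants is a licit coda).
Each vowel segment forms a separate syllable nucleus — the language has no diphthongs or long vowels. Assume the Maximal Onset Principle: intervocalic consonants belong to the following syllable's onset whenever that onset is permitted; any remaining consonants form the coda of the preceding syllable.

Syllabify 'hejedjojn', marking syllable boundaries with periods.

he.je.djojn

The vowels are e, e, o — 3 nuclei, so 3 syllables.
σ1/σ2 boundary: just /j/ — single C goes to the following onset.
σ2/σ3 boundary: /dj/ is a licit onset in full, so it all attaches to the next syllable.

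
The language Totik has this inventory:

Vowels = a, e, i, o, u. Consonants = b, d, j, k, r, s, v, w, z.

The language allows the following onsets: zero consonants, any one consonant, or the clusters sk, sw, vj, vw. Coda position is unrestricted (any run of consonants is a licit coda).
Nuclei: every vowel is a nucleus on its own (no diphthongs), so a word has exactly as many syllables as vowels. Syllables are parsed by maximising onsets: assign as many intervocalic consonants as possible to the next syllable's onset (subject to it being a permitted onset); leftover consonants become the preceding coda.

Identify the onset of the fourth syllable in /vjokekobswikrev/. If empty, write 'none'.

sw

The vowels are o, e, o, i, e — 5 nuclei, so 5 syllables.
/o…e/ gap (V1→V2): just /k/ — single C goes to the following onset.
/e…o/ gap (V2→V3): just /k/ — single C goes to the following onset.
/o…i/ gap (V3→V4): /bsw/ splits as /b/ + /sw/ (/sw/ is the longest suffix that is a licit onset).
/i…e/ gap (V4→V5): /kr/ — longest licit onset from the right is /r/, leaving /k/ as coda.
Syllabification: vjo.ke.kob.swik.rev.
Syllable 4 is /swik/: onset /sw/, nucleus /i/, coda /k/.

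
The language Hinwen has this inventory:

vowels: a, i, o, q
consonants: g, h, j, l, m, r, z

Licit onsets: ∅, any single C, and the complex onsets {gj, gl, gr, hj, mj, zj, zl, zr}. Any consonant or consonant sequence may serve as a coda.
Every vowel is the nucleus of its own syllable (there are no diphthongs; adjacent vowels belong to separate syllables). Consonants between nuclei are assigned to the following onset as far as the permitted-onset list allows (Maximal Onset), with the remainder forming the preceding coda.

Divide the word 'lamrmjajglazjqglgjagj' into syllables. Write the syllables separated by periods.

Vowels present: a, a, a, q, a; each is a nucleus, giving 5 syllables.
V1 /a/ – V2 /a/: /mrmj/ — longest licit onset from the right is /mj/, leaving /mr/ as coda.
V2 /a/ – V3 /a/: cluster /jgl/ — the longest permitted-onset suffix is /gl/; onset = /gl/, preceding coda = /j/.
V3 /a/ – V4 /q/: /zj/ — entire cluster is a permitted onset → onset /zj/, coda ∅.
V4 /q/ – V5 /a/: /glgj/ — longest licit onset from the right is /gj/, leaving /gl/ as coda.

lamr.mjaj.gla.zjqgl.gjagj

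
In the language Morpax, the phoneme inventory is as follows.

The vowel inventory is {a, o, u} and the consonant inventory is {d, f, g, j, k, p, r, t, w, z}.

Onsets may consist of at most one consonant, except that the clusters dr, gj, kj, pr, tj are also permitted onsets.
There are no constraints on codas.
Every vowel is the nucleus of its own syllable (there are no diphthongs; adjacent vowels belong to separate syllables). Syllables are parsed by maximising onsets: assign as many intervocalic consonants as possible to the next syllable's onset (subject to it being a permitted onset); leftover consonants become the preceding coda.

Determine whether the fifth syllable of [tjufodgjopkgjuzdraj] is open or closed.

Vowels present: u, o, o, u, a; each is a nucleus, giving 5 syllables.
V1 /u/ – V2 /o/: just /f/ — single C goes to the following onset.
V2 /o/ – V3 /o/: /dgj/; trying suffixes from longest down, /gj/ is the first permitted one, so coda /d/ | onset /gj/.
V3 /o/ – V4 /u/: /pkgj/; trying suffixes from longest down, /gj/ is the first permitted one, so coda /pk/ | onset /gj/.
V4 /u/ – V5 /a/: /zdr/ splits as /z/ + /dr/ (/dr/ is the longest suffix that is a licit onset).
Syllabification: tju.fod.gjopk.gjuz.draj.
Syllable 5 is /draj/ with coda /j/, so it is closed.

closed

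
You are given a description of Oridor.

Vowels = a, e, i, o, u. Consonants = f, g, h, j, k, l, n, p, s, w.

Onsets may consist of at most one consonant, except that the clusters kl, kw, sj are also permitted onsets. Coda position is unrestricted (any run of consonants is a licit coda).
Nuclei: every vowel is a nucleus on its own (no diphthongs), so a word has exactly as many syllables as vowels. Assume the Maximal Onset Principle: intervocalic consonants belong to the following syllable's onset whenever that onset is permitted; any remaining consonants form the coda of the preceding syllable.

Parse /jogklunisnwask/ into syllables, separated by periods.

jog.klu.nisn.wask

The vowels are o, u, i, a — 4 nuclei, so 4 syllables.
/o…u/ gap (V1→V2): /gkl/ splits as /g/ + /kl/ (/kl/ is the longest suffix that is a licit onset).
/u…i/ gap (V2→V3): just /n/ — single C goes to the following onset.
/i…a/ gap (V3→V4): /snw/ — longest licit onset from the right is /w/, leaving /sn/ as coda.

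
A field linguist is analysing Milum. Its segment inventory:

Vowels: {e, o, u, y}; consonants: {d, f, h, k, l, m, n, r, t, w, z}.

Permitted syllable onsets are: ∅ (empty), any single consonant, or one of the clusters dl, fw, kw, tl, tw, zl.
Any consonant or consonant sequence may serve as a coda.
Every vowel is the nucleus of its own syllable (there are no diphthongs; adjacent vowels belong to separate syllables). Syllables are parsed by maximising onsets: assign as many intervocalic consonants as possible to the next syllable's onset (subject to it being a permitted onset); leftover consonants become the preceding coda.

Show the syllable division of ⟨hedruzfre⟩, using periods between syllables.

hed.ruzf.re

Vowels present: e, u, e; each is a nucleus, giving 3 syllables.
/e…u/ gap (V1→V2): /dr/ splits as /d/ + /r/ (/r/ is the longest suffix that is a licit onset).
/u…e/ gap (V2→V3): /zfr/ splits as /zf/ + /r/ (/r/ is the longest suffix that is a licit onset).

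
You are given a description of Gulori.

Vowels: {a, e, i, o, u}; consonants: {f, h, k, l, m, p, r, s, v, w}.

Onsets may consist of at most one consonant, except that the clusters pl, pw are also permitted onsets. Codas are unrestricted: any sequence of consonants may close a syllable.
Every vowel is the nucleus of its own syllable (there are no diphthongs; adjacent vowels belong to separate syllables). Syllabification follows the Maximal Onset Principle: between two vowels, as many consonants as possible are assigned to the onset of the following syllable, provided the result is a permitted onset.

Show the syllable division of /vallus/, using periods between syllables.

The vowels are a, u — 2 nuclei, so 2 syllables.
/a…u/ gap (V1→V2): /ll/ — longest licit onset from the right is /l/, leaving /l/ as coda.

val.lus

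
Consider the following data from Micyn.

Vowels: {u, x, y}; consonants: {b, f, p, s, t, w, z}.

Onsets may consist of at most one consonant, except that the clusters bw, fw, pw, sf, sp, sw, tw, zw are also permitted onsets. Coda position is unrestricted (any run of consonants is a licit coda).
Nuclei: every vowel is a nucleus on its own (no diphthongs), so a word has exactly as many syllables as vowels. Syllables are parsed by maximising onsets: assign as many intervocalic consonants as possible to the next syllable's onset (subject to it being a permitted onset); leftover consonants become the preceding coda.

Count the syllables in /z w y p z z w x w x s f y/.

The vowels are y, x, x, y — 4 nuclei, so 4 syllables.

4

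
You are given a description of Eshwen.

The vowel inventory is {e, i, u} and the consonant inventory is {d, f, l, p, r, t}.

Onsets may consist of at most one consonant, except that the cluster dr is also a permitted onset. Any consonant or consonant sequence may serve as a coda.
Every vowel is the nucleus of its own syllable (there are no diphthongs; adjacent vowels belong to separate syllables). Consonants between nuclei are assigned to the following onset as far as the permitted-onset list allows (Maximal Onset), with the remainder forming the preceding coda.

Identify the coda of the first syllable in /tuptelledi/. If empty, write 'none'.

Nuclei (vowels): u, e, e, i → 4 syllables.
V1 /u/ – V2 /e/: /pt/ — longest licit onset from the right is /t/, leaving /p/ as coda.
V2 /e/ – V3 /e/: /ll/ — longest licit onset from the right is /l/, leaving /l/ as coda.
V3 /e/ – V4 /i/: just /d/ — single C goes to the following onset.
Syllabification: tup.tel.le.di.
Syllable 1 is /tup/: onset /t/, nucleus /u/, coda /p/.

p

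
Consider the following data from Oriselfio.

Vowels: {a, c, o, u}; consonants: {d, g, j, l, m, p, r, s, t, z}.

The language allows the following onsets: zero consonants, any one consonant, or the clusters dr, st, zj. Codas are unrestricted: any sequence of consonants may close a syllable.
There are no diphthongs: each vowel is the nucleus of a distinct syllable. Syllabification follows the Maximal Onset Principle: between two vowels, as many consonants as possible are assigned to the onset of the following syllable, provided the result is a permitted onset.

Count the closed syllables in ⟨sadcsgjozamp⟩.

Nuclei (vowels): a, c, o, a → 4 syllables.
σ1/σ2 boundary: just /d/ — single C goes to the following onset.
σ2/σ3 boundary: cluster /sgj/ — the longest permitted-onset suffix is /j/; onset = /j/, preceding coda = /sg/.
σ3/σ4 boundary: /z/ → onset of the next syllable (single consonants are always licit onsets).
So the parse is sa.dcsg.jo.zamp.
Classifying each syllable: /sa/ (open), /dcsg/ (closed), /jo/ (open), /zamp/ (closed).
Closed syllables: 2.

2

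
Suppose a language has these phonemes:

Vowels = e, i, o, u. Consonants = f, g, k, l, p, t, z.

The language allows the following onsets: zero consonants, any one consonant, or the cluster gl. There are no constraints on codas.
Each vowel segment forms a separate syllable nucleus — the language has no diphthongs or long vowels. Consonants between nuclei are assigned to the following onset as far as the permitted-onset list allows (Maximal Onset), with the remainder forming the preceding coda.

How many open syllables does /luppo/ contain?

1

The vowels are u, o — 2 nuclei, so 2 syllables.
Between /u/ (V1) and /o/ (V2): /pp/ splits as /p/ + /p/ (/p/ is the longest suffix that is a licit onset).
So the parse is lup.po.
Classifying each syllable: /lup/ (closed), /po/ (open).
Open syllables: 1.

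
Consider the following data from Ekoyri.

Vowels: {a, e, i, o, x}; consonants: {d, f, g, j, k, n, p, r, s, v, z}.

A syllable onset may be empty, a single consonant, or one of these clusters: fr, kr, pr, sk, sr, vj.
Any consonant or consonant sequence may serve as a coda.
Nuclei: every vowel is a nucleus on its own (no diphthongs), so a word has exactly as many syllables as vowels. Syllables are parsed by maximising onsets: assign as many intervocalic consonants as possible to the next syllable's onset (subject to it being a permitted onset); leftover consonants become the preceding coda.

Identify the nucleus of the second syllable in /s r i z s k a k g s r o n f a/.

a

The vowels are i, a, o, a — 4 nuclei, so 4 syllables.
The second nucleus (vowel 2 from the left) is /a/.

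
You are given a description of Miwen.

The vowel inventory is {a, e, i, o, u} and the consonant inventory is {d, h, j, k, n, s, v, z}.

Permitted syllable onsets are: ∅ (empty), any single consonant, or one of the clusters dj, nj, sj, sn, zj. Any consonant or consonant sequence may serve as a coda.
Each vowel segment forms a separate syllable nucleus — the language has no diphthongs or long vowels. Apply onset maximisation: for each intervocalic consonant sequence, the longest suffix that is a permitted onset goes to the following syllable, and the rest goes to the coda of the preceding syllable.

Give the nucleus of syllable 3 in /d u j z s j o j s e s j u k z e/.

The vowels are u, o, e, u, e — 5 nuclei, so 5 syllables.
The third nucleus (vowel 3 from the left) is /e/.

e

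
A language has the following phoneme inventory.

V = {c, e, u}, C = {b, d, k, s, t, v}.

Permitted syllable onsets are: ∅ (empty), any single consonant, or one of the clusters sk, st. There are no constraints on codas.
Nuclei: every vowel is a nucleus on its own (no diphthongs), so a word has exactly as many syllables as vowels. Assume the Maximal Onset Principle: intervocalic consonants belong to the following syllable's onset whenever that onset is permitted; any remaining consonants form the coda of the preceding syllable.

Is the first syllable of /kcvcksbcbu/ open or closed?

The vowels are c, c, c, u — 4 nuclei, so 4 syllables.
/c…c/ gap (V1→V2): just /v/ — single C goes to the following onset.
/c…c/ gap (V2→V3): /ksb/ — longest licit onset from the right is /b/, leaving /ks/ as coda.
/c…u/ gap (V3→V4): just /b/ — single C goes to the following onset.
So the parse is kc.vcks.bc.bu.
Syllable 1 is /kc/; it ends in its nucleus with no coda, so it is open.

open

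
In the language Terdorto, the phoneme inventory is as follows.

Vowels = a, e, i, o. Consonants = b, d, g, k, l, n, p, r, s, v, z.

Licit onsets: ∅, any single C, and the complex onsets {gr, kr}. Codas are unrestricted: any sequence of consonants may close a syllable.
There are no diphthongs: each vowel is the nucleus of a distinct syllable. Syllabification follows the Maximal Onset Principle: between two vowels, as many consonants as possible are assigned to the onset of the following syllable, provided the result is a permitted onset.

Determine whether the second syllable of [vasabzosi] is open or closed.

Nuclei (vowels): a, a, o, i → 4 syllables.
σ1/σ2 boundary: just /s/ — single C goes to the following onset.
σ2/σ3 boundary: /bz/ — longest licit onset from the right is /z/, leaving /b/ as coda.
σ3/σ4 boundary: just /s/ — single C goes to the following onset.
So the parse is va.sab.zo.si.
Syllable 2 is /sab/ with coda /b/, so it is closed.

closed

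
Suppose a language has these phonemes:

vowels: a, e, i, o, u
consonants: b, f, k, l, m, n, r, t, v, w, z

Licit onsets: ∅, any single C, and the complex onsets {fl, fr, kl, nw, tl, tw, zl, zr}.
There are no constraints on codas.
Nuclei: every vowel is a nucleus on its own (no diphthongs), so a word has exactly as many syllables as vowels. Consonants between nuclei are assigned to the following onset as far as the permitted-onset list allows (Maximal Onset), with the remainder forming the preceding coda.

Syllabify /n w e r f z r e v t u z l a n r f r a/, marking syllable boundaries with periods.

The vowels are e, e, u, a, a — 5 nuclei, so 5 syllables.
Between /e/ (V1) and /e/ (V2): /rfzr/ splits as /rf/ + /zr/ (/zr/ is the longest suffix that is a licit onset).
Between /e/ (V2) and /u/ (V3): cluster /vt/ — the longest permitted-onset suffix is /t/; onset = /t/, preceding coda = /v/.
Between /u/ (V3) and /a/ (V4): /zl/ — entire cluster is a permitted onset → onset /zl/, coda ∅.
Between /a/ (V4) and /a/ (V5): cluster /nrfr/ — the longest permitted-onset suffix is /fr/; onset = /fr/, preceding coda = /nr/.

nwerf.zrev.tu.zlanr.fra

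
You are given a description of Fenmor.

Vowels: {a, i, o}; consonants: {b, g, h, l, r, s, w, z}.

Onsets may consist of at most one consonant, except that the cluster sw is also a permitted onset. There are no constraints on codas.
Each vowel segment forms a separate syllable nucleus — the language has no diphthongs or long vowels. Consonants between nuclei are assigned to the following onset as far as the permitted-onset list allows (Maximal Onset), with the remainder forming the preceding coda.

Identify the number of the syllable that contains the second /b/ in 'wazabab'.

3

Vowels present: a, a, a; each is a nucleus, giving 3 syllables.
V1 /a/ – V2 /a/: /z/ → onset of the next syllable (single consonants are always licit onsets).
V2 /a/ – V3 /a/: /b/ is a single consonant, so it becomes the next onset.
Putting it together: wa.za.bab.
The second /b/ is in the coda of syllable 3 (/bab/).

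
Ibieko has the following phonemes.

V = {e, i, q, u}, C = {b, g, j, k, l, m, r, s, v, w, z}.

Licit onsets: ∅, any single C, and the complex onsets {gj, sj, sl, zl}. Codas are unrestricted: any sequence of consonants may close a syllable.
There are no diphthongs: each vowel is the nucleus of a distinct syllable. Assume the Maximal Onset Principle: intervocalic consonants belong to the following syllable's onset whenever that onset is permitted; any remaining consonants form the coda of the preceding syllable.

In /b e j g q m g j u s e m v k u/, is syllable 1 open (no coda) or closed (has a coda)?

Nuclei (vowels): e, q, u, e, u → 5 syllables.
/e…q/ gap (V1→V2): /jg/ splits as /j/ + /g/ (/g/ is the longest suffix that is a licit onset).
/q…u/ gap (V2→V3): /mgj/ — longest licit onset from the right is /gj/, leaving /m/ as coda.
/u…e/ gap (V3→V4): /s/ → onset of the next syllable (single consonants are always licit onsets).
/e…u/ gap (V4→V5): /mvk/ — longest licit onset from the right is /k/, leaving /mv/ as coda.
Result: bej.gqm.gju.semv.ku.
Syllable 1 is /bej/ with coda /j/, so it is closed.

closed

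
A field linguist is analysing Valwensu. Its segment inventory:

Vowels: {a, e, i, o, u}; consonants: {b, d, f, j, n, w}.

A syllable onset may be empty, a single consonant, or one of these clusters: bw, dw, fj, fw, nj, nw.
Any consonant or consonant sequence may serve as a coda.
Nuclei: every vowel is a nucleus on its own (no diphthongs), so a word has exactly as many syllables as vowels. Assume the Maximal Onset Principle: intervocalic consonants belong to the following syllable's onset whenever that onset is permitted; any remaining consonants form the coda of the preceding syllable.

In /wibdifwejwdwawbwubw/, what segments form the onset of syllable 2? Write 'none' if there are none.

Nuclei (vowels): i, i, e, a, u → 5 syllables.
V1 /i/ – V2 /i/: /bd/ splits as /b/ + /d/ (/d/ is the longest suffix that is a licit onset).
V2 /i/ – V3 /e/: cluster /fw/ — /fw/ is itself a permitted onset, so the whole cluster goes right; preceding coda = ∅.
V3 /e/ – V4 /a/: /jwdw/; trying suffixes from longest down, /dw/ is the first permitted one, so coda /jw/ | onset /dw/.
V4 /a/ – V5 /u/: /wbw/ — longest licit onset from the right is /bw/, leaving /w/ as coda.
So the parse is wib.di.fwejw.dwaw.bwubw.
Syllable 2 is /di/: onset /d/, nucleus /i/, coda ∅.

d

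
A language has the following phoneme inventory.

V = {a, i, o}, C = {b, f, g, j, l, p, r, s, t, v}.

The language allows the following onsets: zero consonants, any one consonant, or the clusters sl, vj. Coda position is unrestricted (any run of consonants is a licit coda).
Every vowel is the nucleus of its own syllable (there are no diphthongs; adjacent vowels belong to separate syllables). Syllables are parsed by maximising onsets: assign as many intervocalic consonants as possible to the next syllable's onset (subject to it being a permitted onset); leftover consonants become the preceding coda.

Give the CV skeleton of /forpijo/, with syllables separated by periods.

The vowels are o, i, o — 3 nuclei, so 3 syllables.
V1 /o/ – V2 /i/: /rp/ splits as /r/ + /p/ (/p/ is the longest suffix that is a licit onset).
V2 /i/ – V3 /o/: just /j/ — single C goes to the following onset.
Result: for.pi.jo.
Mapping each syllable to C/V: /for/ → CVC, /pi/ → CV, /jo/ → CV.

CVC.CV.CV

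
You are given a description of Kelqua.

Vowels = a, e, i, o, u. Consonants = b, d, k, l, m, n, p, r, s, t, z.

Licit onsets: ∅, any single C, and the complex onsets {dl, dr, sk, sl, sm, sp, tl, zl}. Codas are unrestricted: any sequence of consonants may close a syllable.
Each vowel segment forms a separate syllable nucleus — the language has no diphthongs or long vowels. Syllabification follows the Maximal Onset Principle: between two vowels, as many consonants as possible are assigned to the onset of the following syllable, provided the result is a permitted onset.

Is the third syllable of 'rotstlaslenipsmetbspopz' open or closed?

open

Vowels present: o, a, e, i, e, o; each is a nucleus, giving 6 syllables.
/o…a/ gap (V1→V2): /tstl/; trying suffixes from longest down, /tl/ is the first permitted one, so coda /ts/ | onset /tl/.
/a…e/ gap (V2→V3): cluster /sl/ — /sl/ is itself a permitted onset, so the whole cluster goes right; preceding coda = ∅.
/e…i/ gap (V3→V4): just /n/ — single C goes to the following onset.
/i…e/ gap (V4→V5): cluster /psm/ — the longest permitted-onset suffix is /sm/; onset = /sm/, preceding coda = /p/.
/e…o/ gap (V5→V6): /tbsp/ — longest licit onset from the right is /sp/, leaving /tb/ as coda.
Putting it together: rots.tla.sle.nip.smetb.spopz.
Syllable 3 is /sle/; it ends in its nucleus with no coda, so it is open.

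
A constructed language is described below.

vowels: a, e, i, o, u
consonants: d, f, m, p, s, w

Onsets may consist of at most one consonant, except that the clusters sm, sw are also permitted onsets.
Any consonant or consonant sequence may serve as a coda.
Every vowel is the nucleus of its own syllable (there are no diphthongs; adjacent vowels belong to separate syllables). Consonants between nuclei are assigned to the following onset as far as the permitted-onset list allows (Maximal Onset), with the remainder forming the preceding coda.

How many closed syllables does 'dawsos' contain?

The vowels are a, o — 2 nuclei, so 2 syllables.
Between /a/ (V1) and /o/ (V2): /ws/ — longest licit onset from the right is /s/, leaving /w/ as coda.
Putting it together: daw.sos.
Classifying each syllable: /daw/ (closed), /sos/ (closed).
Closed syllables: 2.

2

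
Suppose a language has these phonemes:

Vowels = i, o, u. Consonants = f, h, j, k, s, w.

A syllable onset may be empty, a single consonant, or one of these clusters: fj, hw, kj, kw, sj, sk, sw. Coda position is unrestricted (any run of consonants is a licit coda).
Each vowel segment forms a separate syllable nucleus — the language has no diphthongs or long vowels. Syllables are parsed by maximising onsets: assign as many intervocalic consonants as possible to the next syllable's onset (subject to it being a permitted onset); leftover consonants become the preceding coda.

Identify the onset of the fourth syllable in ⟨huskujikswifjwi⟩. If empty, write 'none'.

Nuclei (vowels): u, u, i, i, i → 5 syllables.
/u…u/ gap (V1→V2): /sk/ — entire cluster is a permitted onset → onset /sk/, coda ∅.
/u…i/ gap (V2→V3): /j/ is a single consonant, so it becomes the next onset.
/i…i/ gap (V3→V4): /ksw/ splits as /k/ + /sw/ (/sw/ is the longest suffix that is a licit onset).
/i…i/ gap (V4→V5): /fjw/; trying suffixes from longest down, /w/ is the first permitted one, so coda /fj/ | onset /w/.
Result: hu.sku.jik.swifj.wi.
Syllable 4 is /swifj/: onset /sw/, nucleus /i/, coda /fj/.

sw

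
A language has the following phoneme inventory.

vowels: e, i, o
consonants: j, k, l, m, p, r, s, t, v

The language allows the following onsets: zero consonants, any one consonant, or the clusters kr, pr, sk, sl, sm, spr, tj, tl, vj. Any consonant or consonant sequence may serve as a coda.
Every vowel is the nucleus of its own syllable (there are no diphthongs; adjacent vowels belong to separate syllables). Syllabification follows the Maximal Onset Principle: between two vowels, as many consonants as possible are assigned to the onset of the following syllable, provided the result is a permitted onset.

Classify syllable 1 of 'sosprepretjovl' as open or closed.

open

The vowels are o, e, e, o — 4 nuclei, so 4 syllables.
Between /o/ (V1) and /e/ (V2): cluster /spr/ — /spr/ is itself a permitted onset, so the whole cluster goes right; preceding coda = ∅.
Between /e/ (V2) and /e/ (V3): /pr/ is a licit onset in full, so it all attaches to the next syllable.
Between /e/ (V3) and /o/ (V4): /tj/ — entire cluster is a permitted onset → onset /tj/, coda ∅.
Result: so.spre.pre.tjovl.
Syllable 1 is /so/; it ends in its nucleus with no coda, so it is open.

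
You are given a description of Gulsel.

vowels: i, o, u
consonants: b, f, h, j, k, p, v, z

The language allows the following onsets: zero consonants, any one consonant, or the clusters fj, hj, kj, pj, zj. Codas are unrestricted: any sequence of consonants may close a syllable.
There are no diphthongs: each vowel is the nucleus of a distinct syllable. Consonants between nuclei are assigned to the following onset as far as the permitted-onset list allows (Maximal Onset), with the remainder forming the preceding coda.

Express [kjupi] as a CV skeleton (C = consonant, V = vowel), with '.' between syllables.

Nuclei (vowels): u, i → 2 syllables.
σ1/σ2 boundary: /p/ is a single consonant, so it becomes the next onset.
Result: kju.pi.
Mapping each syllable to C/V: /kju/ → CCV, /pi/ → CV.

CCV.CV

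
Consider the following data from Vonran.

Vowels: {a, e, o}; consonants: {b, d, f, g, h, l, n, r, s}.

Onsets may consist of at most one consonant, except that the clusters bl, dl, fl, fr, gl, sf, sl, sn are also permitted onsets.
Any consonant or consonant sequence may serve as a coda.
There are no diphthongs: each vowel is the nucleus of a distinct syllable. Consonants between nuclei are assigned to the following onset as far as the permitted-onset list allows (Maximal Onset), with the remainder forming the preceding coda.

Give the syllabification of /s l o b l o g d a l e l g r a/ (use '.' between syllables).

Vowels present: o, o, a, e, a; each is a nucleus, giving 5 syllables.
Between /o/ (V1) and /o/ (V2): /bl/ is a licit onset in full, so it all attaches to the next syllable.
Between /o/ (V2) and /a/ (V3): cluster /gd/ — the longest permitted-onset suffix is /d/; onset = /d/, preceding coda = /g/.
Between /a/ (V3) and /e/ (V4): /l/ is a single consonant, so it becomes the next onset.
Between /e/ (V4) and /a/ (V5): cluster /lgr/ — the longest permitted-onset suffix is /r/; onset = /r/, preceding coda = /lg/.

slo.blog.da.lelg.ra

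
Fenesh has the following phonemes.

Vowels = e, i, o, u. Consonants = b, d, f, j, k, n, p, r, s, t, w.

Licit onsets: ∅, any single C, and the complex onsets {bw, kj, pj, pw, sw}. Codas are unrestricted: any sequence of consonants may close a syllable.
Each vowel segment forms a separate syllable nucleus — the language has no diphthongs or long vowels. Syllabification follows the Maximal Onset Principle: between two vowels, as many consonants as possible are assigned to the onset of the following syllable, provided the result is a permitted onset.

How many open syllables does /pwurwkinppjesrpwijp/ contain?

The vowels are u, i, e, i — 4 nuclei, so 4 syllables.
Between /u/ (V1) and /i/ (V2): cluster /rwk/ — the longest permitted-onset suffix is /k/; onset = /k/, preceding coda = /rw/.
Between /i/ (V2) and /e/ (V3): /nppj/; trying suffixes from longest down, /pj/ is the first permitted one, so coda /np/ | onset /pj/.
Between /e/ (V3) and /i/ (V4): /srpw/ — longest licit onset from the right is /pw/, leaving /sr/ as coda.
Putting it together: pwurw.kinp.pjesr.pwijp.
Classifying each syllable: /pwurw/ (closed), /kinp/ (closed), /pjesr/ (closed), /pwijp/ (closed).
Open syllables: 0.

0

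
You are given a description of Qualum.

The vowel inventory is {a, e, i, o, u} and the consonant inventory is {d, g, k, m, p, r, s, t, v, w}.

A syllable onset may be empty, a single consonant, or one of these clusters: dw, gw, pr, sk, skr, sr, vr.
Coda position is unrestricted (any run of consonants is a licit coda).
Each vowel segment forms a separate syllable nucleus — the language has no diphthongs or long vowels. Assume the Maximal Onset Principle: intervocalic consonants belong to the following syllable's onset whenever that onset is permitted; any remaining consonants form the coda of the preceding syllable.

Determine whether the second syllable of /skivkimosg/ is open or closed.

open

The vowels are i, i, o — 3 nuclei, so 3 syllables.
/i…i/ gap (V1→V2): /vk/ splits as /v/ + /k/ (/k/ is the longest suffix that is a licit onset).
/i…o/ gap (V2→V3): /m/ is a single consonant, so it becomes the next onset.
So the parse is skiv.ki.mosg.
Syllable 2 is /ki/; it ends in its nucleus with no coda, so it is open.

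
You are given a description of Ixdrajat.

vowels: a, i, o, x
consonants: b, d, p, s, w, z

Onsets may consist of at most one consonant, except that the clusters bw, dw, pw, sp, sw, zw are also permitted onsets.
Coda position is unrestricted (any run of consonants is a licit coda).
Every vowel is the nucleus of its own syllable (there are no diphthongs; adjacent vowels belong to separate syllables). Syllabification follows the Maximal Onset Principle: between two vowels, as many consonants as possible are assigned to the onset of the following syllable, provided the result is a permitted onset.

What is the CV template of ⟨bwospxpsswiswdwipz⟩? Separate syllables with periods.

CCV.CCVCC.CCVCC.CCVCC

The vowels are o, x, i, i — 4 nuclei, so 4 syllables.
V1 /o/ – V2 /x/: cluster /sp/ — /sp/ is itself a permitted onset, so the whole cluster goes right; preceding coda = ∅.
V2 /x/ – V3 /i/: /pssw/ splits as /ps/ + /sw/ (/sw/ is the longest suffix that is a licit onset).
V3 /i/ – V4 /i/: /swdw/ — longest licit onset from the right is /dw/, leaving /sw/ as coda.
So the parse is bwo.spxps.swisw.dwipz.
Mapping each syllable to C/V: /bwo/ → CCV, /spxps/ → CCVCC, /swisw/ → CCVCC, /dwipz/ → CCVCC.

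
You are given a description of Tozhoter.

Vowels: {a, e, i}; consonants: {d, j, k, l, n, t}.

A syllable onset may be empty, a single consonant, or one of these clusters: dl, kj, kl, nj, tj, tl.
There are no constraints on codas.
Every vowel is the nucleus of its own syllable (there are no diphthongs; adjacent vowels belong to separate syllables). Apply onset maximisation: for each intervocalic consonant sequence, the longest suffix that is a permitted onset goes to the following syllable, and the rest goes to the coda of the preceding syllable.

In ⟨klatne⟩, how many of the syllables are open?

1

Nuclei (vowels): a, e → 2 syllables.
V1 /a/ – V2 /e/: /tn/; trying suffixes from longest down, /n/ is the first permitted one, so coda /t/ | onset /n/.
Syllabification: klat.ne.
Classifying each syllable: /klat/ (closed), /ne/ (open).
Open syllables: 1.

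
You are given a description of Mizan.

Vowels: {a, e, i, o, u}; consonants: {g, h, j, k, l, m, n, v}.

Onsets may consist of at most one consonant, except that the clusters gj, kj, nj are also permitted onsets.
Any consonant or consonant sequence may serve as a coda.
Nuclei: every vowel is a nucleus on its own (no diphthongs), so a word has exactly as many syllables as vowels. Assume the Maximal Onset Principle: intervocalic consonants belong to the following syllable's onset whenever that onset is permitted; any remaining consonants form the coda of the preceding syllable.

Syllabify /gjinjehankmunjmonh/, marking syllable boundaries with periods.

The vowels are i, e, a, u, o — 5 nuclei, so 5 syllables.
σ1/σ2 boundary: /nj/ is a licit onset in full, so it all attaches to the next syllable.
σ2/σ3 boundary: /h/ is a single consonant, so it becomes the next onset.
σ3/σ4 boundary: /nkm/; trying suffixes from longest down, /m/ is the first permitted one, so coda /nk/ | onset /m/.
σ4/σ5 boundary: /njm/ — longest licit onset from the right is /m/, leaving /nj/ as coda.

gji.nje.hank.munj.monh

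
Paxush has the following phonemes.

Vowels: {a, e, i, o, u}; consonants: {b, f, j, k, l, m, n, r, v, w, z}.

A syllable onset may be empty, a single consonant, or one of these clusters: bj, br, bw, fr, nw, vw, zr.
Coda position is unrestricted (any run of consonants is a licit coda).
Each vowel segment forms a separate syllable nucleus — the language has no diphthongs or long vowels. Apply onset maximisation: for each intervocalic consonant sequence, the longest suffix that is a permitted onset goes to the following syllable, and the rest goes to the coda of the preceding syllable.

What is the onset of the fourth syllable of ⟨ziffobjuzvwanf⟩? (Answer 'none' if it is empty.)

Nuclei (vowels): i, o, u, a → 4 syllables.
σ1/σ2 boundary: /ff/ splits as /f/ + /f/ (/f/ is the longest suffix that is a licit onset).
σ2/σ3 boundary: /bj/ — entire cluster is a permitted onset → onset /bj/, coda ∅.
σ3/σ4 boundary: /zvw/ splits as /z/ + /vw/ (/vw/ is the longest suffix that is a licit onset).
Syllabification: zif.fo.bjuz.vwanf.
Syllable 4 is /vwanf/: onset /vw/, nucleus /a/, coda /nf/.

vw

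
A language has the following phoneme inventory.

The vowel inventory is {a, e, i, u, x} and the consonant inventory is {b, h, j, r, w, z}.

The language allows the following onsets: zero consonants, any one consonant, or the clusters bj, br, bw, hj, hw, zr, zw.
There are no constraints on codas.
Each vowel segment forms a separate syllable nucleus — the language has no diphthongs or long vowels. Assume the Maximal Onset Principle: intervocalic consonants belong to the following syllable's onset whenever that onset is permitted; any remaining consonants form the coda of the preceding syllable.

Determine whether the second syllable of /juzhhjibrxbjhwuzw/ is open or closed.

open

The vowels are u, i, x, u — 4 nuclei, so 4 syllables.
V1 /u/ – V2 /i/: cluster /zhhj/ — the longest permitted-onset suffix is /hj/; onset = /hj/, preceding coda = /zh/.
V2 /i/ – V3 /x/: /br/ is a licit onset in full, so it all attaches to the next syllable.
V3 /x/ – V4 /u/: /bjhw/ splits as /bj/ + /hw/ (/hw/ is the longest suffix that is a licit onset).
So the parse is juzh.hji.brxbj.hwuzw.
Syllable 2 is /hji/; it ends in its nucleus with no coda, so it is open.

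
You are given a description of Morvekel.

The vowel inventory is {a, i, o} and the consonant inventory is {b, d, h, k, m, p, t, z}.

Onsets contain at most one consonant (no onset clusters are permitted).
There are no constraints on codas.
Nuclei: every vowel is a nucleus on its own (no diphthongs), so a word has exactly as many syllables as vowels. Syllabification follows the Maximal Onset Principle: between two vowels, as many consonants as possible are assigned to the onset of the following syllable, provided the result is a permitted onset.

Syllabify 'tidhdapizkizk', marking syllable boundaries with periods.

Vowels present: i, a, i, i; each is a nucleus, giving 4 syllables.
/i…a/ gap (V1→V2): /dhd/; trying suffixes from longest down, /d/ is the first permitted one, so coda /dh/ | onset /d/.
/a…i/ gap (V2→V3): just /p/ — single C goes to the following onset.
/i…i/ gap (V3→V4): cluster /zk/ — the longest permitted-onset suffix is /k/; onset = /k/, preceding coda = /z/.

tidh.da.piz.kizk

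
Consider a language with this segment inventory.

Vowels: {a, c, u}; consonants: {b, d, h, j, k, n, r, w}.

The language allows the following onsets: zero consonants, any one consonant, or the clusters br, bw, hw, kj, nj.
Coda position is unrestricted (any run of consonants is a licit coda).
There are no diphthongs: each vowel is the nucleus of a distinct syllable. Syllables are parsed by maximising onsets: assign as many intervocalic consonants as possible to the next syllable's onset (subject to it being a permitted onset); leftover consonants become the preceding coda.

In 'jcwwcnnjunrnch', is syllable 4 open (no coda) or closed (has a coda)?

The vowels are c, c, u, c — 4 nuclei, so 4 syllables.
V1 /c/ – V2 /c/: /ww/ splits as /w/ + /w/ (/w/ is the longest suffix that is a licit onset).
V2 /c/ – V3 /u/: /nnj/ — longest licit onset from the right is /nj/, leaving /n/ as coda.
V3 /u/ – V4 /c/: /nrn/ — longest licit onset from the right is /n/, leaving /nr/ as coda.
Putting it together: jcw.wcn.njunr.nch.
Syllable 4 is /nch/ with coda /h/, so it is closed.

closed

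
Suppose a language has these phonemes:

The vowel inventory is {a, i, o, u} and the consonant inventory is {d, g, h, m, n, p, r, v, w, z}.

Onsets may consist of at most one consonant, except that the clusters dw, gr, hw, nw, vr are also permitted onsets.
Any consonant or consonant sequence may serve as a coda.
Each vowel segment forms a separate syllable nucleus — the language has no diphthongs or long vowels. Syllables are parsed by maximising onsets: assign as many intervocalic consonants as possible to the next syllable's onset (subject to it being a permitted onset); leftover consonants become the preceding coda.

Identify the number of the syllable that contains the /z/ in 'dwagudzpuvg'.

Vowels present: a, u, u; each is a nucleus, giving 3 syllables.
Between /a/ (V1) and /u/ (V2): just /g/ — single C goes to the following onset.
Between /u/ (V2) and /u/ (V3): /dzp/; trying suffixes from longest down, /p/ is the first permitted one, so coda /dz/ | onset /p/.
Putting it together: dwa.gudz.puvg.
The /z/ is in the coda of syllable 2 (/gudz/).

2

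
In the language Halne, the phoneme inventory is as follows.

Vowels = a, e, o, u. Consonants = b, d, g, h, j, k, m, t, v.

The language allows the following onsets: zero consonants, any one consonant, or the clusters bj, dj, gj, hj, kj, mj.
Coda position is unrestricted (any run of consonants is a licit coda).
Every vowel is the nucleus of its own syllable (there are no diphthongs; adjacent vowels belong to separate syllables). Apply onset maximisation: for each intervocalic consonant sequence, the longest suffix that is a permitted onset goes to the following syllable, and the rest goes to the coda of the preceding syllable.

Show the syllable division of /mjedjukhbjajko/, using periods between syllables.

mje.djukh.bjaj.ko

The vowels are e, u, a, o — 4 nuclei, so 4 syllables.
/e…u/ gap (V1→V2): /dj/ is a licit onset in full, so it all attaches to the next syllable.
/u…a/ gap (V2→V3): /khbj/ — longest licit onset from the right is /bj/, leaving /kh/ as coda.
/a…o/ gap (V3→V4): /jk/ splits as /j/ + /k/ (/k/ is the longest suffix that is a licit onset).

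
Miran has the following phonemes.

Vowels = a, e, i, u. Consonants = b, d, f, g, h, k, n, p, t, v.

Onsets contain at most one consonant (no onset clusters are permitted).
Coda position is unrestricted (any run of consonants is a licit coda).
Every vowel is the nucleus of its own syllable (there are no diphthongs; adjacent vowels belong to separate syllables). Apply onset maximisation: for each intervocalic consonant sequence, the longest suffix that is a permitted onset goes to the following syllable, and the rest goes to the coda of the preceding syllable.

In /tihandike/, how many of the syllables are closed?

Nuclei (vowels): i, a, i, e → 4 syllables.
Between /i/ (V1) and /a/ (V2): /h/ → onset of the next syllable (single consonants are always licit onsets).
Between /a/ (V2) and /i/ (V3): cluster /nd/ — the longest permitted-onset suffix is /d/; onset = /d/, preceding coda = /n/.
Between /i/ (V3) and /e/ (V4): /k/ → onset of the next syllable (single consonants are always licit onsets).
Syllabification: ti.han.di.ke.
Classifying each syllable: /ti/ (open), /han/ (closed), /di/ (open), /ke/ (open).
Closed syllables: 1.

1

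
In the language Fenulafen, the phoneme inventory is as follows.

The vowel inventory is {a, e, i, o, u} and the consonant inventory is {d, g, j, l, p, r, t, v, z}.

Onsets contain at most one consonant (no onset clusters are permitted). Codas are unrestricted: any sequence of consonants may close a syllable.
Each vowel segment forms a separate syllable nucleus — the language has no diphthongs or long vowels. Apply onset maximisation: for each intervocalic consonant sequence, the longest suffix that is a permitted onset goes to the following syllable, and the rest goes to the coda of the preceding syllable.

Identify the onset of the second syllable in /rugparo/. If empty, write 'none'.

p

The vowels are u, a, o — 3 nuclei, so 3 syllables.
Between /u/ (V1) and /a/ (V2): /gp/; trying suffixes from longest down, /p/ is the first permitted one, so coda /g/ | onset /p/.
Between /a/ (V2) and /o/ (V3): /r/ → onset of the next syllable (single consonants are always licit onsets).
Putting it together: rug.pa.ro.
Syllable 2 is /pa/: onset /p/, nucleus /a/, coda ∅.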